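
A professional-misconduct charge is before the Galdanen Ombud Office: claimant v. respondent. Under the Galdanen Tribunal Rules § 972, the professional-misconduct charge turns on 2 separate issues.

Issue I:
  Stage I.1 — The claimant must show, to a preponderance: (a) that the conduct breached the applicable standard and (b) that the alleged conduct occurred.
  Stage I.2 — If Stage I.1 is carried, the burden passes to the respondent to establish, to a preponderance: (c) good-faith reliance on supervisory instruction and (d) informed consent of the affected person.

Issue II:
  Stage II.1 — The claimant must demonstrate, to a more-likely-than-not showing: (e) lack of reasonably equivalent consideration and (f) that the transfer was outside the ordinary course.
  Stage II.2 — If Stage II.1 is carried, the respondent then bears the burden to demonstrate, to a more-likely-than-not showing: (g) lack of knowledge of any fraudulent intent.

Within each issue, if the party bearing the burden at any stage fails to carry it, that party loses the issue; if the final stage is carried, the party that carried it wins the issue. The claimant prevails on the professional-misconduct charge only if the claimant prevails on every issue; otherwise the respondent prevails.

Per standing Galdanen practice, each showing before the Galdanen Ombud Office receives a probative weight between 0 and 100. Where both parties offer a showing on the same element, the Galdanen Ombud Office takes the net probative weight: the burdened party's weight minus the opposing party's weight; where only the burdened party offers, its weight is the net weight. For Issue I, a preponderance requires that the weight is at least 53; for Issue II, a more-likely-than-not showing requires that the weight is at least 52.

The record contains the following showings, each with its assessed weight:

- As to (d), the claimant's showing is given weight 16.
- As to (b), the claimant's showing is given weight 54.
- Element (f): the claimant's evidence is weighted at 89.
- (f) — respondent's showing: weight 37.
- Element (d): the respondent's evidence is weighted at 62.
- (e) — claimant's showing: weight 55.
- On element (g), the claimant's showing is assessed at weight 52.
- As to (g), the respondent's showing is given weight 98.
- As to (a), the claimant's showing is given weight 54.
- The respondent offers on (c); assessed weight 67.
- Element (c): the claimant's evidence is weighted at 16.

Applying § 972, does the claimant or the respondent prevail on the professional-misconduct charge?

— Issue I —
Stage I.1 (claimant, a preponderance, weight is at least 53): (a) 54 ≥ 53 — meets; (b) 54 ≥ 53 — meets.
  The claimant carries Stage I.1; the respondent now bears the burden.
Stage I.2 (respondent, a preponderance, weight is at least 53): (c) net 67−16=51 < 53 — fails; (d) net 62−16=46 < 53 — fails.
  Stage I.2 not carried; the respondent fails its burden.
The analysis ends at Stage I.2; the claimant prevails on this issue.
— Issue II —
Stage II.1 (claimant, a more-likely-than-not showing, weight is at least 52): (e) 55 ≥ 52 — meets; (f) net 89−37=52 ≥ 52 — meets.
  All elements met. The burden passes to the respondent.
Stage II.2 (respondent, a more-likely-than-not showing, weight is at least 52): (g) net 98−52=46 < 52 — fails.
  The respondent does not carry Stage II.2.
So the claimant prevails on this issue.
Per-issue: Issue I → claimant; Issue II → claimant. The claimant must prevail on every issue; overall, the claimant prevails.

claimant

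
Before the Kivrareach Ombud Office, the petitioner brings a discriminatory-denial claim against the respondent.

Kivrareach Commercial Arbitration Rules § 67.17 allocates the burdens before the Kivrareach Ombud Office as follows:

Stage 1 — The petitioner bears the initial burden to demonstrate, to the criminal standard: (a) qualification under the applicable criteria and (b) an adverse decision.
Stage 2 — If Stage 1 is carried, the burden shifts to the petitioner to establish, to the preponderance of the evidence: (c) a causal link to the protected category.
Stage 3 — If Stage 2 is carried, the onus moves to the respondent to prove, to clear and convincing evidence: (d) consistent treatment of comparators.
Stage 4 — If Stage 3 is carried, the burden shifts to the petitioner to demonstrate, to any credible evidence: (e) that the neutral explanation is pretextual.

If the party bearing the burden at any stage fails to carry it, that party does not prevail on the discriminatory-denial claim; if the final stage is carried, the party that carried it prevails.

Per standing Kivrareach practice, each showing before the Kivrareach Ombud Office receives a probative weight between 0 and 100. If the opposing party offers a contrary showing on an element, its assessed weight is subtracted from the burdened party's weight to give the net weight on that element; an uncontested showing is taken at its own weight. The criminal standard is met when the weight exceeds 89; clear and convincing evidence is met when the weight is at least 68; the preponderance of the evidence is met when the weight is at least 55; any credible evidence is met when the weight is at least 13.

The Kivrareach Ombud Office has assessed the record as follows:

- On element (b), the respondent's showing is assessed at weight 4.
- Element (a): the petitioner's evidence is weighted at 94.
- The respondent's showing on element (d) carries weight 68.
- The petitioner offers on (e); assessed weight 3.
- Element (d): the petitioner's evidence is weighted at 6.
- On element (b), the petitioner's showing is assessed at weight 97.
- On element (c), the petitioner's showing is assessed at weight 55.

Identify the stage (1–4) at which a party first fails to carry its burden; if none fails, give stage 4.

stage 3

Stage 1 — burden on petitioner; standard: the criminal standard (weight exceeds 89).
    (a): 94 > 89 [met]
    (b): 97 − 4 = 93 > 89 [met]
  Stage 1 is satisfied; the petitioner continues to bear the burden.
Stage 2 — burden on petitioner; standard: the preponderance of the evidence (weight is at least 55).
    (c): 55 ≥ 55 [met]
  All elements met. The burden passes to the respondent.
Stage 3 — burden on respondent; standard: clear and convincing evidence (weight is at least 68).
    (d): 68 − 6 = 62 < 68 [not met]
  Stage 3 not carried; the respondent fails its burden.
The petitioner prevails.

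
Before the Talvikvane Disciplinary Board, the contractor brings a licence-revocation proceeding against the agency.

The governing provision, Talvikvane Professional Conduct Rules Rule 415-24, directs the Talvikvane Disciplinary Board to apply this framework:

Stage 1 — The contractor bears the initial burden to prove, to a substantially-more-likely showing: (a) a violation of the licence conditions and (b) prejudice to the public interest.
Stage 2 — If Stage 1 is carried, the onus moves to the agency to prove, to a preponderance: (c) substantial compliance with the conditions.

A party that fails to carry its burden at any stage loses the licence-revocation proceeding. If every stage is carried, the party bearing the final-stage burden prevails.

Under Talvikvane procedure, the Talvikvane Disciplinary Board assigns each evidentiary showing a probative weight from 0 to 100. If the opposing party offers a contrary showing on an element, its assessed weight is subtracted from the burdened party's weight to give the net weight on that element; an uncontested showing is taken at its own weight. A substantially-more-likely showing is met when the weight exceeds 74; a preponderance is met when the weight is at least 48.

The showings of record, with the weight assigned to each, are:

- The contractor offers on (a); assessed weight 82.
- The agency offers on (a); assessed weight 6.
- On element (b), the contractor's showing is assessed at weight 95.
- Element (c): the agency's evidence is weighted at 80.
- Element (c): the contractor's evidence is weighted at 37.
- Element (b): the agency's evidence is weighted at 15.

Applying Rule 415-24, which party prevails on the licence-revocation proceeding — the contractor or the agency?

contractor

Stage 1 (contractor, a substantially-more-likely showing, weight exceeds 74): (a) net 82−6=76 > 74 — meets; (b) net 95−15=80 > 74 — meets.
  The contractor carries Stage 1; the agency now bears the burden.
Stage 2 (agency, a preponderance, weight is at least 48): (c) net 80−37=43 < 48 — fails.
  Stage 2 not carried; the agency fails its burden.
The analysis ends at Stage 2; the contractor prevails.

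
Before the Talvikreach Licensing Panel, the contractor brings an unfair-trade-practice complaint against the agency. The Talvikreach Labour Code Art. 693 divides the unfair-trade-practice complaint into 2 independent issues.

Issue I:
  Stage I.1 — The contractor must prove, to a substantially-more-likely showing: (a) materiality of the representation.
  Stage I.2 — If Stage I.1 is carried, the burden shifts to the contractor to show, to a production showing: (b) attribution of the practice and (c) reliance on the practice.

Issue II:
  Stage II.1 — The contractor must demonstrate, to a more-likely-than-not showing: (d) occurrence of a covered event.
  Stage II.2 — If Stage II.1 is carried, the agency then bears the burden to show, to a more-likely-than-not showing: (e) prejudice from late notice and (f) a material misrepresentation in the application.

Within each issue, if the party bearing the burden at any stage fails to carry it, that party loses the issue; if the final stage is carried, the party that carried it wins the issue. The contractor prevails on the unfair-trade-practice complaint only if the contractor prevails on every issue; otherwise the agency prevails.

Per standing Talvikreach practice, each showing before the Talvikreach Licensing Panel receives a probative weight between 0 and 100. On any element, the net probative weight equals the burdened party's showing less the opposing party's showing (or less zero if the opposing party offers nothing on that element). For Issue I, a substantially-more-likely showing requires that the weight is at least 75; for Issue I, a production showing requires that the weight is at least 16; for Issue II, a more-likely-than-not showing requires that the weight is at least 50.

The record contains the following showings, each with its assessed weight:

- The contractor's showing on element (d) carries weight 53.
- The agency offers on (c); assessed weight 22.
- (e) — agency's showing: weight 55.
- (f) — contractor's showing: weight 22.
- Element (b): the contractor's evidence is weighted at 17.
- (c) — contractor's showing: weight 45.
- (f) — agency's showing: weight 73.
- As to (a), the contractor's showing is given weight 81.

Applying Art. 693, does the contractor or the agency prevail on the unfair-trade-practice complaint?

agency

— Issue I —
Stage I.1 — burden on contractor; standard: a substantially-more-likely showing (weight is at least 75).
    (a): 81 ≥ 75 [met]
  Stage I.1 is satisfied; the contractor continues to bear the burden.
Stage I.2 — burden on contractor; standard: a production showing (weight is at least 16).
    (b): 17 ≥ 16 [met]
    (c): 45 − 22 = 23 ≥ 16 [met]
  All elements met at the final stage.
Every stage carried; the contractor prevails on this issue.
— Issue II —
Stage II.1 (contractor, a more-likely-than-not showing, weight is at least 50): (d) 53 ≥ 50 — meets.
  Stage II.1 carried; the burden shifts to the agency.
Stage II.2 (agency, a more-likely-than-not showing, weight is at least 50): (e) 55 ≥ 50 — meets; (f) net 73−22=51 ≥ 50 — meets.
  Stage II.2 carried; the final stage is satisfied.
Every stage carried; the agency prevails on this issue.
Per-issue: Issue I → contractor; Issue II → agency. The contractor must prevail on every issue; overall, the agency prevails.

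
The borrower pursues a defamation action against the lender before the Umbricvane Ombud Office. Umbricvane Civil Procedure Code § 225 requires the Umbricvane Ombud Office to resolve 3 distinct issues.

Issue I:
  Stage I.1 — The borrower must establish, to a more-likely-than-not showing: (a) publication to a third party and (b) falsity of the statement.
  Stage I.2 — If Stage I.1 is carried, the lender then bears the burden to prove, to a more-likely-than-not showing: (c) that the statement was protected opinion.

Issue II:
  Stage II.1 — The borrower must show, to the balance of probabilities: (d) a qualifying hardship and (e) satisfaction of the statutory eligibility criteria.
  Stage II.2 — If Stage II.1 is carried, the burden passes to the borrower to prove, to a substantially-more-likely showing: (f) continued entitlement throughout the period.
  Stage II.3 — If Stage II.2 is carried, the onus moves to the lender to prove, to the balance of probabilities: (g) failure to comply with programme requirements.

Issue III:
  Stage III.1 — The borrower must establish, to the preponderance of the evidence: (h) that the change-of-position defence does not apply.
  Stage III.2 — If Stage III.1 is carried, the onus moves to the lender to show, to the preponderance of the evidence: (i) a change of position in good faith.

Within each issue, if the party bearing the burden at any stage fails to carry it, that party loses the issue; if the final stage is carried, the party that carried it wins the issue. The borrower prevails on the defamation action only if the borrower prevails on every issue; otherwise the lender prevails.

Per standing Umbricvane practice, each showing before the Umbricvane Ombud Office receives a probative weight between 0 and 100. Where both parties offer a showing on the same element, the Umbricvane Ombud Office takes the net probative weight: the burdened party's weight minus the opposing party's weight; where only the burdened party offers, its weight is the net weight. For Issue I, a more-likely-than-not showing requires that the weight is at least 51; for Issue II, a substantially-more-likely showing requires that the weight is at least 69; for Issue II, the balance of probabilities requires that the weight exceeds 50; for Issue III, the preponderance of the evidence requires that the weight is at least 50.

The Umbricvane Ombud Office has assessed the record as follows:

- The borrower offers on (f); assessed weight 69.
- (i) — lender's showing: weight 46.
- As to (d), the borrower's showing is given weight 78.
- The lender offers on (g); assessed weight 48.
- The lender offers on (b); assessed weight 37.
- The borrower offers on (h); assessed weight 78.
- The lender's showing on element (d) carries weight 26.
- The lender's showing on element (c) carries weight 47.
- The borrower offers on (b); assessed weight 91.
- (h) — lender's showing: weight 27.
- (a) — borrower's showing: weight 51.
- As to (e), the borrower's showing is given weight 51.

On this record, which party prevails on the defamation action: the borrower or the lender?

— Issue I —
Stage I.1 — burden on borrower; standard: a more-likely-than-not showing (weight is at least 51).
    (a): 51 ≥ 51 [met]
    (b): 91 − 37 = 54 ≥ 51 [met]
  All elements met. The burden passes to the lender.
Stage I.2 — burden on lender; standard: a more-likely-than-not showing (weight is at least 51).
    (c): 47 < 51 [not met]
  The lender does not carry Stage I.2.
The analysis ends at Stage I.2; the borrower prevails on this issue.
— Issue II —
Stage II.1 (borrower, the balance of probabilities, weight exceeds 50): (d) net 78−26=52 > 50 — meets; (e) 51 > 50 — meets.
  Stage II.1 carried; the burden remains with the borrower.
Stage II.2 (borrower, a substantially-more-likely showing, weight is at least 69): (f) 69 ≥ 69 — meets.
  Stage II.2 carried; the burden shifts to the lender.
Stage II.3 (lender, the balance of probabilities, weight exceeds 50): (g) 48 ≤ 50 — fails.
  Not every element is met, so the lender fails to carry Stage II.3.
The borrower prevails on this issue.
— Issue III —
Stage III.1 (borrower, the preponderance of the evidence, weight is at least 50): (h) net 78−27=51 ≥ 50 — meets.
  Stage III.1 is satisfied; the onus moves to the lender.
Stage III.2 (lender, the preponderance of the evidence, weight is at least 50): (i) 46 < 50 — fails.
  The lender does not carry Stage III.2.
The borrower prevails on this issue.
Per-issue: Issue I → borrower; Issue II → borrower; Issue III → borrower. The borrower must prevail on every issue; overall, the borrower prevails.

borrower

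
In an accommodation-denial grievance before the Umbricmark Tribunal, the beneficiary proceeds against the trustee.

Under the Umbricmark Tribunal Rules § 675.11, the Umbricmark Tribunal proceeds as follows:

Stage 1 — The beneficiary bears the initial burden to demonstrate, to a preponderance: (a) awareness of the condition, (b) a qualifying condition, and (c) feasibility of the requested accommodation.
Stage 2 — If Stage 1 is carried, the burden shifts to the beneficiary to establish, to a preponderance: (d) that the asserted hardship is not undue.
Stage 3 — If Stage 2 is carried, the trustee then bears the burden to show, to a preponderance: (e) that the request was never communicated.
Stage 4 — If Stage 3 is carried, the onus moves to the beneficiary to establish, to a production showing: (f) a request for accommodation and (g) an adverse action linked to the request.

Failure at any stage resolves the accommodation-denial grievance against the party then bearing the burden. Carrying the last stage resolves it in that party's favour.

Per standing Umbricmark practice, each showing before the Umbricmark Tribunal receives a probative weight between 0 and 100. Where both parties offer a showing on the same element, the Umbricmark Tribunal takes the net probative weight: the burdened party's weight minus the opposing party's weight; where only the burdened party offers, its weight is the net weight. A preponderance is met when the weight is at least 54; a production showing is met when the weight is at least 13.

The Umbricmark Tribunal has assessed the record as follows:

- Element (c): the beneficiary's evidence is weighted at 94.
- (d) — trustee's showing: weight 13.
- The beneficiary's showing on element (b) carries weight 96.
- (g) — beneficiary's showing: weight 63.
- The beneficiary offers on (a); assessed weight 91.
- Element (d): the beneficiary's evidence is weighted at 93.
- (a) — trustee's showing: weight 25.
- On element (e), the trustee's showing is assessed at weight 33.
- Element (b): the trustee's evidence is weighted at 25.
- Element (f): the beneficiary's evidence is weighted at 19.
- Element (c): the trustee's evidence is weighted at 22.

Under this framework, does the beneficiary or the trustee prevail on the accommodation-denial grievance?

beneficiary

Stage 1 (beneficiary, a preponderance, weight is at least 54): (a) net 91−25=66 ≥ 54 — meets; (b) net 96−25=71 ≥ 54 — meets; (c) net 94−22=72 ≥ 54 — meets.
  Stage 1 carried; the burden remains with the beneficiary.
Stage 2 (beneficiary, a preponderance, weight is at least 54): (d) net 93−13=80 ≥ 54 — meets.
  Stage 2 is satisfied; the onus moves to the trustee.
Stage 3 (trustee, a preponderance, weight is at least 54): (e) 33 < 54 — fails.
  The trustee does not carry Stage 3.
The analysis ends at Stage 3; the beneficiary prevails.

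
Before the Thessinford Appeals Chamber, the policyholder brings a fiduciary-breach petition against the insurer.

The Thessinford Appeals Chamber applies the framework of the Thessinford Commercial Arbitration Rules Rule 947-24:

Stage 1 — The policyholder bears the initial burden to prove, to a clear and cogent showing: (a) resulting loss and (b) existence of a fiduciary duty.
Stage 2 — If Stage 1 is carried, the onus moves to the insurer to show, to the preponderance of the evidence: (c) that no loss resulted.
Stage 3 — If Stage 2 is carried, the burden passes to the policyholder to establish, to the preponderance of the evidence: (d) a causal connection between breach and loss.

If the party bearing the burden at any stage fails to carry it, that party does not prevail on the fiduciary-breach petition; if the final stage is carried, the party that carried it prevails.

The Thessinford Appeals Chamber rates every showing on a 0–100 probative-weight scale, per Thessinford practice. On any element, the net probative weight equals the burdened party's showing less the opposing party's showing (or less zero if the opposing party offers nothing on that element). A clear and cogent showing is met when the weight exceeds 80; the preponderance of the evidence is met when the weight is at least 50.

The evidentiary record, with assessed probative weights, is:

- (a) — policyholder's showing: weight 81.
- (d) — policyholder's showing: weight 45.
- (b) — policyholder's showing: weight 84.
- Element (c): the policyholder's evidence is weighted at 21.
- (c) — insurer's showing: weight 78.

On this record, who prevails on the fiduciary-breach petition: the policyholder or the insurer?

insurer

At Stage 1 the policyholder must meet a clear and cogent showing (weight exceeds 80): on (a) the weight is 81, > 80, so (a) meets the standard; on (b) the weight is 84, > 80, so (b) meets the standard.
  Stage 1 carried; the burden shifts to the insurer.
At Stage 2 the insurer must meet the preponderance of the evidence (weight is at least 50): on (c) the weight is 78 less the opposing 21 gives net 57, ≥ 50, so (c) meets the standard.
  All elements met. The burden passes to the policyholder.
At Stage 3 the policyholder must meet the preponderance of the evidence (weight is at least 50): on (d) the weight is 45, < 50, so (d) does not meet the standard.
  The policyholder does not carry Stage 3.
So the insurer prevails.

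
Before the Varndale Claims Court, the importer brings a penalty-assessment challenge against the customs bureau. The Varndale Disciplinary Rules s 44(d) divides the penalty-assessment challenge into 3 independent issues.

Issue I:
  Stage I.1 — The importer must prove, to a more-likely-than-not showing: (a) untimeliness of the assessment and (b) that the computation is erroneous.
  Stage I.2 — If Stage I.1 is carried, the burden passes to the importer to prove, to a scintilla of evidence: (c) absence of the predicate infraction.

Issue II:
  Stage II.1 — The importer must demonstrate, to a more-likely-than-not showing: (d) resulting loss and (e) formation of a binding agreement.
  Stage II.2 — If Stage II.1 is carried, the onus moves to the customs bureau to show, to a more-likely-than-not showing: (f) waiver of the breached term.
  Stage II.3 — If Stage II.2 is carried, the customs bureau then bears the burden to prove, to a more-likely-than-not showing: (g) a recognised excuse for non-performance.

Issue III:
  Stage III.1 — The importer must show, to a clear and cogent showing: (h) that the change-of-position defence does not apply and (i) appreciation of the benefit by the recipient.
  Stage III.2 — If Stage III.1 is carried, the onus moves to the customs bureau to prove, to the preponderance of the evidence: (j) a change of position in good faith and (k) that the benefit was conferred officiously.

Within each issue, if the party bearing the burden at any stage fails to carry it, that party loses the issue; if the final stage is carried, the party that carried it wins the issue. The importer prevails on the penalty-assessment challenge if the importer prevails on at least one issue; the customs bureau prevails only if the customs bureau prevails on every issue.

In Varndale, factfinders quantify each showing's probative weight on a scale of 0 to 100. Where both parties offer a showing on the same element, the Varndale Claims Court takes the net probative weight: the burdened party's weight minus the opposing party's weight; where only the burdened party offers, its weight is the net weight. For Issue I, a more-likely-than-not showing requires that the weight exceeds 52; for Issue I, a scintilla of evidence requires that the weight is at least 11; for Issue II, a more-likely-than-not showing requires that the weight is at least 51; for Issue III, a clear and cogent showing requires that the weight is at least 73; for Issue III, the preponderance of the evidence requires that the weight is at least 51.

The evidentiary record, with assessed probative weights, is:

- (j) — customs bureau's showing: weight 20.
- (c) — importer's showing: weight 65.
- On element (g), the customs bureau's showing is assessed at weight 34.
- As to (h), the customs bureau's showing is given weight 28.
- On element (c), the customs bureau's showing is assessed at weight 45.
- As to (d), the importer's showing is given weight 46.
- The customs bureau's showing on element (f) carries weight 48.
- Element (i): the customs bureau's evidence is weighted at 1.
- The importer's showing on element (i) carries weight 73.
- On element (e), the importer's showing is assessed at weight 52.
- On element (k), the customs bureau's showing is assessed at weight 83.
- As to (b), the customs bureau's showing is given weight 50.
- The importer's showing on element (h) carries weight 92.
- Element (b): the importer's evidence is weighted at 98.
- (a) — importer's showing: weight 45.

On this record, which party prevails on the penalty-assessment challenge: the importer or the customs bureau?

customs bureau

— Issue I —
At Stage I.1 the importer must meet a more-likely-than-not showing (weight exceeds 52): on (a) the weight is 45, ≤ 52, so (a) does not meet the standard; on (b) the weight is 98 less the opposing 50 gives net 48, which does not exceed 52, so (b) does not meet the standard.
  The importer does not carry Stage I.1.
So the customs bureau prevails on this issue.
— Issue II —
Stage II.1 (importer, a more-likely-than-not showing, weight is at least 51): (d) 46 < 51 — fails; (e) 52 ≥ 51 — meets.
  Stage II.1 not carried; the importer fails its burden.
So the customs bureau prevails on this issue.
— Issue III —
Stage III.1 (importer, a clear and cogent showing, weight is at least 73): (h) net 92−28=64 < 73 — fails; (i) net 73−1=72 < 73 — fails.
  Stage III.1 not carried; the importer fails its burden.
So the customs bureau prevails on this issue.
Per-issue: Issue I → customs bureau; Issue II → customs bureau; Issue III → customs bureau. The importer must prevail on at least one issue; overall, the customs bureau prevails.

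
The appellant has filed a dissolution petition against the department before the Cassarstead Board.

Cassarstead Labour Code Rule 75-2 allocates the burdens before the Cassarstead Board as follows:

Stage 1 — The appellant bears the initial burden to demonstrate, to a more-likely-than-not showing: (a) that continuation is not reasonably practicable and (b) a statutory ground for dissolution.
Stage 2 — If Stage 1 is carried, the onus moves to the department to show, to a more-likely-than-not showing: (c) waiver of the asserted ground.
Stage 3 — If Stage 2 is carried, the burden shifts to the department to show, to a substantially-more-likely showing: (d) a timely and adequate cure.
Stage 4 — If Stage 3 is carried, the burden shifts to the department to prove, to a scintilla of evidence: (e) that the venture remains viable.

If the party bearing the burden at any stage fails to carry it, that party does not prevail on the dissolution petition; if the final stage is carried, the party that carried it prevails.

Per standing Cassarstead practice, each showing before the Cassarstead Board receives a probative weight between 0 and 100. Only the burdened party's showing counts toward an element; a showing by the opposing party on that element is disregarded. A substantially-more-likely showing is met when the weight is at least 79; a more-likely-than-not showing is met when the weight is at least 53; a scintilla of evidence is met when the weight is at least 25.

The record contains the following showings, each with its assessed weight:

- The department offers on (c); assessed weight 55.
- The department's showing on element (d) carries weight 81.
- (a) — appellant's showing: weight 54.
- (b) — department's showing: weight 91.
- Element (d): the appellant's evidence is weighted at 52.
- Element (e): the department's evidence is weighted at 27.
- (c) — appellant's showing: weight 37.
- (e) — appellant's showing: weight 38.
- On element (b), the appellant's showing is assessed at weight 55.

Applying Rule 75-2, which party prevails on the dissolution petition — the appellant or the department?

department

At Stage 1 the appellant must meet a more-likely-than-not showing (weight is at least 53): on (a) the weight is 54, which does reach 53, so (a) meets the standard; on (b) the weight is 55 (the department's 91 is given no effect), which does reach 53, so (b) meets the standard.
  Stage 1 is satisfied; the onus moves to the department.
At Stage 2 the department must meet a more-likely-than-not showing (weight is at least 53): on (c) the weight is 55 (the appellant's 37 is given no effect), which does reach 53, so (c) meets the standard.
  Stage 2 carried; the burden remains with the department.
At Stage 3 the department must meet a substantially-more-likely showing (weight is at least 79): on (d) the weight is 81 (the appellant's 52 is given no effect), ≥ 79, so (d) meets the standard.
  All elements met. The department retains the burden for Stage 4.
At Stage 4 the department must meet a scintilla of evidence (weight is at least 25): on (e) the weight is 27 (the appellant's 38 is given no effect), ≥ 25, so (e) meets the standard.
  Stage 4 carried; the final stage is satisfied.
With every stage satisfied, the department prevails.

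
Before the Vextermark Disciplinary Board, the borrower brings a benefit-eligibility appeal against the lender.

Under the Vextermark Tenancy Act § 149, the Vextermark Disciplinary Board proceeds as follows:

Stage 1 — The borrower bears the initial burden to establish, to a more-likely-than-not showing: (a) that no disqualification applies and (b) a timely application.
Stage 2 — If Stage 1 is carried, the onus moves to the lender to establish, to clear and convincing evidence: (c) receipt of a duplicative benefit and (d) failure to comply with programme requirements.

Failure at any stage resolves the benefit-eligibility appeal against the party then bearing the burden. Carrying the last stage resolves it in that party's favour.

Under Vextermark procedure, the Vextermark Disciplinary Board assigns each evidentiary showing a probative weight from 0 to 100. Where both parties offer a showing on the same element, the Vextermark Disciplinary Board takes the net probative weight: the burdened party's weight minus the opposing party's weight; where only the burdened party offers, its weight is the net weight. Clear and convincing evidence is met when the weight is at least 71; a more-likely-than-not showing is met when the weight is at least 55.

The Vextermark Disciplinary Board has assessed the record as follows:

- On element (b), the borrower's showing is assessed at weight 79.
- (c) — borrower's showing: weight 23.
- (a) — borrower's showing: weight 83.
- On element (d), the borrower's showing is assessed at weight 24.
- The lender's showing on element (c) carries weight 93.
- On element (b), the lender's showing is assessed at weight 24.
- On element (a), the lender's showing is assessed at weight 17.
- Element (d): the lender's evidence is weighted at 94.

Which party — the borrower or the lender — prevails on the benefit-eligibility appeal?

Stage 1 (borrower, a more-likely-than-not showing, weight is at least 55): (a) net 83−17=66 ≥ 55 — meets; (b) net 79−24=55 ≥ 55 — meets.
  Stage 1 carried; the burden shifts to the lender.
Stage 2 (lender, clear and convincing evidence, weight is at least 71): (c) net 93−23=70 < 71 — fails; (d) net 94−24=70 < 71 — fails.
  The lender does not carry Stage 2.
The borrower prevails.

borrower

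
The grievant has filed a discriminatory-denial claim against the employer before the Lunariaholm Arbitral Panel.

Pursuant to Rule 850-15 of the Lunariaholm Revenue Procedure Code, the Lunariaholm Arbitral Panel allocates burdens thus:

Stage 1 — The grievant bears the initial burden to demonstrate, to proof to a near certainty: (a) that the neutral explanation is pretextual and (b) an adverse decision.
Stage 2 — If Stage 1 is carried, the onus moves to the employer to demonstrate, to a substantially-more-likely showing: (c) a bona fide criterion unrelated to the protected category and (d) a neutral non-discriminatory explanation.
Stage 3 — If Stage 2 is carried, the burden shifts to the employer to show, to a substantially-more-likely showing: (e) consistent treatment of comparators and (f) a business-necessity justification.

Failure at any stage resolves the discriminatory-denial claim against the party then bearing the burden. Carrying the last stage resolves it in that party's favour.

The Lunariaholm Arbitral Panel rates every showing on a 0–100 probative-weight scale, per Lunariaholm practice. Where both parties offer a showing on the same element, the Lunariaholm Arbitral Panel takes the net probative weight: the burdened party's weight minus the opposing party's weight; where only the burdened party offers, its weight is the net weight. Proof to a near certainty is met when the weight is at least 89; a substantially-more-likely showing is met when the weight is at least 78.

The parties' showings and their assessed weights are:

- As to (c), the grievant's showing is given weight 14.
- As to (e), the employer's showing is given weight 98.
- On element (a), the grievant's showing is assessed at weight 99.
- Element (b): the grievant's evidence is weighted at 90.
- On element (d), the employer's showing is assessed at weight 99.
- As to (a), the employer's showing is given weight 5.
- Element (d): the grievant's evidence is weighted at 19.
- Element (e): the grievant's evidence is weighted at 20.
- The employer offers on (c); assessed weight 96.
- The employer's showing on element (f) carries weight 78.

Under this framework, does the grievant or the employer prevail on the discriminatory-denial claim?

employer

At Stage 1 the grievant must meet proof to a near certainty (weight is at least 89): on (a) the weight is 99 less the opposing 5 gives net 94, ≥ 89, so (a) meets the standard; on (b) the weight is 90, ≥ 89, so (b) meets the standard.
  Stage 1 carried; the burden shifts to the employer.
At Stage 2 the employer must meet a substantially-more-likely showing (weight is at least 78): on (c) the weight is 96 less the opposing 14 gives net 82, which does reach 78, so (c) meets the standard; on (d) the weight is 99 less the opposing 19 gives net 80, ≥ 78, so (d) meets the standard.
  Stage 2 is satisfied; the employer continues to bear the burden.
At Stage 3 the employer must meet a substantially-more-likely showing (weight is at least 78): on (e) the weight is 98 less the opposing 20 gives net 78, ≥ 78, so (e) meets the standard; on (f) the weight is 78, which does reach 78, so (f) meets the standard.
  Stage 3 carried; the final stage is satisfied.
With every stage satisfied, the employer prevails.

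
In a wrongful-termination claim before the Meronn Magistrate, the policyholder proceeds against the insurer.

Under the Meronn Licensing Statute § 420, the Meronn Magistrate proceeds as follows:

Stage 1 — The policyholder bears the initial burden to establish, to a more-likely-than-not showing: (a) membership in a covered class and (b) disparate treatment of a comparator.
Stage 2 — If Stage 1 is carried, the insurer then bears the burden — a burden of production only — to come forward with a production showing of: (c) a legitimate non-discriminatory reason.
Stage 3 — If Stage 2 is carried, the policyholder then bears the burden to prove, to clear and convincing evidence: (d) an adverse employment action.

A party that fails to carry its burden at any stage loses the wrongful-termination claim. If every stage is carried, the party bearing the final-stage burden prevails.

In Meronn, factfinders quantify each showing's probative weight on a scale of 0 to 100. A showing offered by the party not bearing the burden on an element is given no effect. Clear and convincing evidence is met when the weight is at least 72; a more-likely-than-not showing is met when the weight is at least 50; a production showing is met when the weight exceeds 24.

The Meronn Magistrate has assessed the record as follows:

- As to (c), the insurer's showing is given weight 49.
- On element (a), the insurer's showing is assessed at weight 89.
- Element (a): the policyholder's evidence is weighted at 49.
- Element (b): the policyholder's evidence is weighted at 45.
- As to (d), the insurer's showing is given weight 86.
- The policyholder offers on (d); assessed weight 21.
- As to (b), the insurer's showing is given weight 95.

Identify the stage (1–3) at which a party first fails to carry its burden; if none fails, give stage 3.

stage 1

Stage 1 — burden on policyholder; standard: a more-likely-than-not showing (weight is at least 50).
    (a): 49 (insurer's 89 disregarded) < 50 [not met]
    (b): 45 (insurer's 95 disregarded) < 50 [not met]
  The policyholder does not carry Stage 1.
The insurer prevails.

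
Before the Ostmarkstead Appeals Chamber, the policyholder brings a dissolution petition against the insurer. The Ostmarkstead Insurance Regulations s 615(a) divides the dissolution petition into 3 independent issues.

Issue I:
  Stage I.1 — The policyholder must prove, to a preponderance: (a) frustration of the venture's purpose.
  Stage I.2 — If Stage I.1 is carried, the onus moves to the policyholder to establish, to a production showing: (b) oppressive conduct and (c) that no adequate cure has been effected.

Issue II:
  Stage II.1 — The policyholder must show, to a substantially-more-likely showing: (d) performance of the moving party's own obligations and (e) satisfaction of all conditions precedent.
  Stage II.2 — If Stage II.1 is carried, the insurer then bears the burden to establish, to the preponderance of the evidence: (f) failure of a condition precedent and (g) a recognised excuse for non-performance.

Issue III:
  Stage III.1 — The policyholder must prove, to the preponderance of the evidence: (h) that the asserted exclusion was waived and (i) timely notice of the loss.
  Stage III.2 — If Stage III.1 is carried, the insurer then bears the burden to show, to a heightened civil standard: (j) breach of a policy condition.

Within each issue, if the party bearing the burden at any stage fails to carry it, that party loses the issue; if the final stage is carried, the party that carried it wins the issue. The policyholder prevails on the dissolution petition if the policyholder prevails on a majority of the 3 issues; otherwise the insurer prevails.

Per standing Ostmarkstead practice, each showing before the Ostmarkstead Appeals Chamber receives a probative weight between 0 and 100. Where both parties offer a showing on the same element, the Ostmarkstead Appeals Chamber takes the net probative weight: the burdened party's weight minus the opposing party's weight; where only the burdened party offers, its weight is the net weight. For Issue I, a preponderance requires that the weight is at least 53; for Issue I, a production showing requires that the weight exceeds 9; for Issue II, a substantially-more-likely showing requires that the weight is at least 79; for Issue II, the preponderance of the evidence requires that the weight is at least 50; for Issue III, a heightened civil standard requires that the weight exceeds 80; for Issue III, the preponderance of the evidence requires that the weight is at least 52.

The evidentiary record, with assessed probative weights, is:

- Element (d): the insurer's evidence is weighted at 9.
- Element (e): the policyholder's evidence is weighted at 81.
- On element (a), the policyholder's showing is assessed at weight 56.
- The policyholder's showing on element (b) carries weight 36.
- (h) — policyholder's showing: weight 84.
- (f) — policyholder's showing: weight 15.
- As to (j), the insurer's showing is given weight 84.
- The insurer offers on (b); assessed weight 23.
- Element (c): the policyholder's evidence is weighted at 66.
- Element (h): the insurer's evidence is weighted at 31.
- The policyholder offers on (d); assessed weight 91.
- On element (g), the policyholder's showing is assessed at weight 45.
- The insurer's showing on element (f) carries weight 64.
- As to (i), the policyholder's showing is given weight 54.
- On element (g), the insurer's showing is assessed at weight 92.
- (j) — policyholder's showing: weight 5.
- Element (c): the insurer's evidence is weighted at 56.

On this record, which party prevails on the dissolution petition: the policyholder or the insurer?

policyholder

— Issue I —
Stage I.1 (policyholder, a preponderance, weight is at least 53): (a) 56 ≥ 53 — meets.
  Stage I.1 is satisfied; the policyholder continues to bear the burden.
Stage I.2 (policyholder, a production showing, weight exceeds 9): (b) net 36−23=13 > 9 — meets; (c) net 66−56=10 > 9 — meets.
  The policyholder carries the last stage.
Every stage carried; the policyholder prevails on this issue.
— Issue II —
Stage II.1 (policyholder, a substantially-more-likely showing, weight is at least 79): (d) net 91−9=82 ≥ 79 — meets; (e) 81 ≥ 79 — meets.
  The policyholder carries Stage II.1; the insurer now bears the burden.
Stage II.2 (insurer, the preponderance of the evidence, weight is at least 50): (f) net 64−15=49 < 50 — fails; (g) net 92−45=47 < 50 — fails.
  Not every element is met, so the insurer fails to carry Stage II.2.
The policyholder prevails on this issue.
— Issue III —
Stage III.1 — burden on policyholder; standard: the preponderance of the evidence (weight is at least 52).
    (h): 84 − 31 = 53 ≥ 52 [met]
    (i): 54 ≥ 52 [met]
  All elements met. The burden passes to the insurer.
Stage III.2 — burden on insurer; standard: a heightened civil standard (weight exceeds 80).
    (j): 84 − 5 = 79 ≤ 80 [not met]
  Not every element is met, so the insurer fails to carry Stage III.2.
So the policyholder prevails on this issue.
Per-issue: Issue I → policyholder; Issue II → policyholder; Issue III → policyholder. The policyholder must prevail on a majority of issues; overall, the policyholder prevails.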